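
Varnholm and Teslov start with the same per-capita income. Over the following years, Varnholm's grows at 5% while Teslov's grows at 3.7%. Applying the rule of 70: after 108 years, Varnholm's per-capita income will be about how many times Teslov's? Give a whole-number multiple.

Rate gap = 5% − 3.7% = 1.3 points.
The ratio doubles every 70/1.3 ≈ 53.85 years.
108/53.85 ≈ 2.01 doublings → ratio ≈ 2^2.01 ≈ 4.

approximately 4 times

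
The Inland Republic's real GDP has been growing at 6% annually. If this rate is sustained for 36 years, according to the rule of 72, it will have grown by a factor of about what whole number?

≈ 8 times

Doubling time ≈ 72/6 = 12.00 years.
36/12.00 ≈ 3 doublings, so about 2^3 = 8×.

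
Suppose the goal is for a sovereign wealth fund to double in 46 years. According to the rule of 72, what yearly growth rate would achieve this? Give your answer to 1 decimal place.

1.6%

72 / 46 ≈ 1.57, so about 1.6% per year.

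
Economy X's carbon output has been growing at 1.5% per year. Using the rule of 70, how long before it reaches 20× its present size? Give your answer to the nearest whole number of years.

about 202 years

Doubling time ≈ 70/1.5 = 46.67 years.
Reaching 20× takes log₂(20) ≈ 4.32 doublings.
4.32 × 46.67 ≈ 202 years.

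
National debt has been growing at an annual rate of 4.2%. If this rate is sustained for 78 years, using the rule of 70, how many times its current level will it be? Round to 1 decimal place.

Doubles every ≈ 16.67 years (70/4.2).
78 years is 4.68 doublings; 2^4.68 ≈ 25.6×.

about 25.6 times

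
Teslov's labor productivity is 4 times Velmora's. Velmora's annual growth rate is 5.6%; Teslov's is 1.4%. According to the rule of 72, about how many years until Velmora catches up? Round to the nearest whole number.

The growth-rate gap is 5.6% − 1.4% = 4.2 percentage points.
So the ratio between them halves every 72/4.2 ≈ 17.14 years.
A 4 times gap closes after 2 halvings: 2 × 17.14 ≈ 34 years.

34 years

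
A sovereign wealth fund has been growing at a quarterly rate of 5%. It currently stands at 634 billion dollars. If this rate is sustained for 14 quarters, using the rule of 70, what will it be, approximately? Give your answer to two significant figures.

approximately 1300 billion dollars

It doubles every 70/5 ≈ 14.00 quarters, so 14 quarters is 1.00 doublings.
2^1.00 ≈ 2.00; 634 × 2.00 ≈ 1300 billion dollars.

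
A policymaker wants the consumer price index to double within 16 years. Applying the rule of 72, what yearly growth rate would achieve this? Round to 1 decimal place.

72 / 16 ≈ 4.50, so about 4.5% per year.

around 4.5%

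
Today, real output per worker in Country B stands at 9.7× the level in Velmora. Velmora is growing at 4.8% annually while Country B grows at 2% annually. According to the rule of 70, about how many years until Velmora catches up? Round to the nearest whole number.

82 years

The growth-rate gap is 4.8% − 2% = 2.8 percentage points.
So the ratio between them halves every 70/2.8 ≈ 25.00 years.
A 9.7× gap takes log₂(9.7) ≈ 3.28 halvings to close: 3.28 × 25.00 ≈ 82 years.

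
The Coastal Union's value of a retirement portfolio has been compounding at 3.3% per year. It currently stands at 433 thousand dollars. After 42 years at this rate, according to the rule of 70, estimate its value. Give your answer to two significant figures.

about 1700 thousand dollars

Doubling time ≈ 70/3.3 = 21.21 years.
42 years is 42/21.21 ≈ 1.98 doublings, a factor of 2^1.98 ≈ 3.94.
433 × 3.94 ≈ 1700 thousand dollars.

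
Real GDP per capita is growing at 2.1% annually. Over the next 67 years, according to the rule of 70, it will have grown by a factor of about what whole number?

approximately 4 times

70/2.1 ≈ 33.33 years per doubling.
67 years fits 2 doublings: 2^2 = 4.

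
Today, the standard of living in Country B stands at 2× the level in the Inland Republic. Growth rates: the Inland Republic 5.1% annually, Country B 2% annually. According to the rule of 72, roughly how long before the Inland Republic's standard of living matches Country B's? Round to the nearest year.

The growth-rate gap is 5.1% − 2% = 3.1 percentage points.
So the ratio between them halves every 72/3.1 ≈ 23.23 years.
A 2× gap closes after 1 halving: 1 × 23.23 ≈ 23 years.

around 23 years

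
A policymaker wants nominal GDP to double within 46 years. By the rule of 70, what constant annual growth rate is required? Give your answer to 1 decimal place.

roughly 1.5%

70 / 46 ≈ 1.52, so about 1.5% annually.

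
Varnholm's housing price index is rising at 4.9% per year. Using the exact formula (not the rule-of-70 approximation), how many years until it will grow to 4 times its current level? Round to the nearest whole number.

t = ln(4) / ln(1 + 0.049) = 1.3863 / 0.047837 ≈ 28.98.
≈ 29 years.

29 years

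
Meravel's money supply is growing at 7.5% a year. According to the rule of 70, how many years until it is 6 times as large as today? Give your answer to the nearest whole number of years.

roughly 24 years

One doubling takes 70/7.5 = 9.33 years.
Reaching 6× takes log₂(6) ≈ 2.58 doublings.
2.58 × 9.33 ≈ 24 years.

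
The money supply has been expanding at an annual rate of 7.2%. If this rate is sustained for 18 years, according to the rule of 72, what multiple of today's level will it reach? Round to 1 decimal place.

3.5 times

Doubles every ≈ 10.00 years (72/7.2).
18 years is 1.80 doublings; 2^1.80 ≈ 3.5×.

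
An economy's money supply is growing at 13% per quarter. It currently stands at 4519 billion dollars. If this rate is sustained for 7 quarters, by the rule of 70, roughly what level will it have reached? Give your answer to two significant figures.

It doubles every 70/13 ≈ 5.38 quarters, so 7 quarters is 1.30 doublings.
2^1.30 ≈ 2.46; 4519 × 2.46 ≈ 11000 billion dollars.

approximately 11000 billion dollars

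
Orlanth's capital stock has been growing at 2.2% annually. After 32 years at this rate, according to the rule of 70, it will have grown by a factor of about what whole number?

2 times

At 2.2% one doubling takes ≈ 31.82 years; 32 years is 1 of them, so ×2.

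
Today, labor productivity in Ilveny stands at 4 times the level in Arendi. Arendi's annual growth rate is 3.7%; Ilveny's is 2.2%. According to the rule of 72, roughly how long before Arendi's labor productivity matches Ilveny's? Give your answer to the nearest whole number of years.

96 years

What matters is the difference: 1.5 pp.
Rule of 72 on the gap: the ratio halves every 72/1.5 ≈ 48.00 years.
A 4 times gap closes after 2 halvings: 2 × 48.00 ≈ 96 years.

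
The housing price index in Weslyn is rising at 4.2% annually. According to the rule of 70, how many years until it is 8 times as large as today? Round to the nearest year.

One doubling takes 70/4.2 = 16.67 years.
8× is 3 doublings, so 3 × 16.67 ≈ 50 years.

about 50 years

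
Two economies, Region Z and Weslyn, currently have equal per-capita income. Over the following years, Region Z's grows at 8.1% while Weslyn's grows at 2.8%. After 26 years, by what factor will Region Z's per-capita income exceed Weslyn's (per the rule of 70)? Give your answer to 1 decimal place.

Rate gap = 8.1% − 2.8% = 5.3 points.
The ratio doubles every 70/5.3 ≈ 13.21 years.
26/13.21 ≈ 1.97 doublings → ratio ≈ 2^1.97 ≈ 3.9.

approximately 3.9 times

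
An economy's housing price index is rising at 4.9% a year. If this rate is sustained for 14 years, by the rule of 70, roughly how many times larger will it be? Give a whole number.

At 4.9% one doubling takes ≈ 14.29 years; 14 years is 1 of them, so ×2.

around 2 times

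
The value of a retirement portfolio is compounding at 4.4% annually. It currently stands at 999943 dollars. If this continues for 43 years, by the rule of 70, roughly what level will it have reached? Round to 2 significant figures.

It doubles every 70/4.4 ≈ 15.91 years, so 43 years is 2.70 doublings.
2^2.70 ≈ 6.50; 999943 × 6.50 ≈ 6500000 dollars.

approximately 6500000 dollars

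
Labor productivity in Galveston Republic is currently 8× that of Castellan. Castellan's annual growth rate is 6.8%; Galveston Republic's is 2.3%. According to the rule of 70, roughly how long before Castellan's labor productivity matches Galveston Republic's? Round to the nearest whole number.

around 47 years

Castellan gains on Galveston Republic at 6.8% − 2.3% = 4.5 points a year.
At that relative rate the gap halves every 70/4.5 ≈ 15.56 years.
An 8× gap closes after 3 halvings: 3 × 15.56 ≈ 47 years.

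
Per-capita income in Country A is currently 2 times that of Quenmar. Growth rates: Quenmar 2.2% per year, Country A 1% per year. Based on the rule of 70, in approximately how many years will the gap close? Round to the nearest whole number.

≈ 58 years

Quenmar gains on Country A at 2.2% − 1% = 1.2 points a year.
At that relative rate the gap halves every 70/1.2 ≈ 58.33 years.
A 2 times gap closes after 1 halving: 1 × 58.33 ≈ 58 years.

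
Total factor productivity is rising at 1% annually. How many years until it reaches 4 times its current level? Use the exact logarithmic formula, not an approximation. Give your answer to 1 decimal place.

139.3 years

t = ln(4) / ln(1 + 0.01) = 1.3863 / 0.009950 ≈ 139.33.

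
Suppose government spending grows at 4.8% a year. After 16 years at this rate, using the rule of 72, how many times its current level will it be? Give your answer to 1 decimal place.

roughly 2.1 times

Doubles every ≈ 15.00 years (72/4.8).
16 years is 1.07 doublings; 2^1.07 ≈ 2.1×.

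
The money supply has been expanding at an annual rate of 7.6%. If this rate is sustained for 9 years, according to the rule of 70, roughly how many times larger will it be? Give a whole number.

70/7.6 ≈ 9.21 years per doubling.
9 years fits 1 doubling: 2^1 = 2.

about 2 times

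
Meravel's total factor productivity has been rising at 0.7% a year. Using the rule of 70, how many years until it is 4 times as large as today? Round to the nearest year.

At 0.7% it doubles every 70/0.7 ≈ 100.00 years.
4× is 2 doublings, so 2 × 100.00 ≈ 200 years.

approximately 200 years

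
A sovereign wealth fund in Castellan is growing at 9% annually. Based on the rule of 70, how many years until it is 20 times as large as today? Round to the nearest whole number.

At 9% it doubles every 70/9 ≈ 7.78 years.
20× is log₂ 20 ≈ 4.32 doublings, so ≈ 4.32 × 7.78 = 34 years.

about 34 years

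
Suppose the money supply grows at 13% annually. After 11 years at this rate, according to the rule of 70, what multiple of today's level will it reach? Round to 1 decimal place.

approximately 4.1 times

Doubles every ≈ 5.38 years (70/13).
11 years is 2.04 doublings; 2^2.04 ≈ 4.1×.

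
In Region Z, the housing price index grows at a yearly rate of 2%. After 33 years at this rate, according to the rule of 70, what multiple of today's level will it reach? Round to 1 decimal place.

roughly 1.9 times

Doubles every ≈ 35.00 years (70/2).
33 years is 0.94 doublings; 2^0.94 ≈ 1.9×.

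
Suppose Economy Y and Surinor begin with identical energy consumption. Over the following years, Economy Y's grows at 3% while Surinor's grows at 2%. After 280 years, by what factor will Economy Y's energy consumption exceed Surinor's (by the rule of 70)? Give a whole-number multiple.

Economy Y pulls ahead at 1 pp per year, so the ratio doubles every 70/1 ≈ 70.00 years.
In 280 years that's 4.00 doublings: 2^4.00 ≈ 16.

16 times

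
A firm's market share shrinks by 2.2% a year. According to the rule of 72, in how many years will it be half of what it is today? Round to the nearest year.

around 33 years

The rule works in reverse for decay: 72/2.2 ≈ 32.73 years to halve.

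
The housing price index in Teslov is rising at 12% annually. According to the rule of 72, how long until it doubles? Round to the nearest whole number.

At 12%, doubling takes about 72/12 = 6.00 years.

6 years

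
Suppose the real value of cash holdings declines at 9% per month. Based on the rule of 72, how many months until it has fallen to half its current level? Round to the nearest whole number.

around 8 months

Falling at 9%, it halves about every 72/9 = 8.00 months.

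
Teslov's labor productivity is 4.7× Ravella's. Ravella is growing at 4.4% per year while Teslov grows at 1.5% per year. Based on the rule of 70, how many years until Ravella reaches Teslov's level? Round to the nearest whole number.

≈ 54 years

Ravella gains on Teslov at 4.4% − 1.5% = 2.9 points a year.
At that relative rate the gap halves every 70/2.9 ≈ 24.14 years.
A 4.7× gap takes log₂(4.7) ≈ 2.23 halvings to close: 2.23 × 24.14 ≈ 54 years.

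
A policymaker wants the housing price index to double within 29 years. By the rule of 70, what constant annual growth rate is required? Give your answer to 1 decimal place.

around 2.4%

70 / 29 ≈ 2.41, so about 2.4% a year.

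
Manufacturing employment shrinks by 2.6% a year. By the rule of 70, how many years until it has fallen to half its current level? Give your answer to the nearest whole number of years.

Falling at 2.6%, it halves about every 70/2.6 = 26.92 years.

about 27 years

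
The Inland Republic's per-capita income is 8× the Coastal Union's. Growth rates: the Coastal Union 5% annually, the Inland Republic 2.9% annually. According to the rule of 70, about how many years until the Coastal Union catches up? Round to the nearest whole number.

the Coastal Union gains on the Inland Republic at 5% − 2.9% = 2.1 points a year.
At that relative rate the gap halves every 70/2.1 ≈ 33.33 years.
An 8× gap closes after 3 halvings: 3 × 33.33 ≈ 100 years.

100 years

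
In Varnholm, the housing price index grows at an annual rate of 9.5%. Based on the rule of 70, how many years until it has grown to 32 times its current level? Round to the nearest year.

37 years

Doubling time ≈ 70/9.5 = 7.37 years.
32× is 5 doublings, so 5 × 7.37 ≈ 37 years.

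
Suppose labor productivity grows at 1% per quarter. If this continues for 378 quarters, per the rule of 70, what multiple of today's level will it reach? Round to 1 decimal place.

Doubles every ≈ 70.00 quarters (70/1).
378 quarters is 5.40 doublings; 2^5.40 ≈ 42.2×.

around 42.2 times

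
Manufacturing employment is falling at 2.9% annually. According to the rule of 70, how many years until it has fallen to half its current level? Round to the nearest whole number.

Halving time ≈ 70 / 2.9 = 24.14 → 24 years.

roughly 24 years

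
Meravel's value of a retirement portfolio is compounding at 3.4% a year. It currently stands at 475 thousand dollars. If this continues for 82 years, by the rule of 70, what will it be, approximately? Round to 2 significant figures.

It doubles every 70/3.4 ≈ 20.59 years, so 82 years is 3.98 doublings.
2^3.98 ≈ 15.78; 475 × 15.78 ≈ 7500 thousand dollars.

around 7500 thousand dollars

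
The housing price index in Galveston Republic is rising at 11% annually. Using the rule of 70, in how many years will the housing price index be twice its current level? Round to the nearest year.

approximately 6 years

Doubling time ≈ 70 / 11 = 6.36 years.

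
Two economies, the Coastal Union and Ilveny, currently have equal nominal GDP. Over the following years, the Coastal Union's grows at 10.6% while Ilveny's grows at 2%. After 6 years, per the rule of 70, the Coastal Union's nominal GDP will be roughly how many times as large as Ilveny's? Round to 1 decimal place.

Only the 8.6-point difference matters.
70/8.6 ≈ 8.14 years per doubling of the ratio; 6 years gives 0.74 doublings, so ≈ 1.7×.

about 1.7 times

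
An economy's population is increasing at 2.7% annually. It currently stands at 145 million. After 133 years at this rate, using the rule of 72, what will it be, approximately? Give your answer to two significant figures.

approximately 4600 million

Doubling time ≈ 72/2.7 = 26.67 years.
133 years is 133/26.67 ≈ 4.99 doublings, a factor of 2^4.99 ≈ 31.78.
145 × 31.78 ≈ 4600 million.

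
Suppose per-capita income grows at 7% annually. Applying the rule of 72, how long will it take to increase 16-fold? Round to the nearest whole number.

Doubling time ≈ 72/7 = 10.29 years.
Getting to 16× needs 4 doublings: 4 × 10.29 ≈ 41 years.

41 years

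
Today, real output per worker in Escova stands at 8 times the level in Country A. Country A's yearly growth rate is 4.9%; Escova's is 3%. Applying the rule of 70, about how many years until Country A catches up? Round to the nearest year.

The growth-rate gap is 4.9% − 3% = 1.9 percentage points.
So the ratio between them halves every 70/1.9 ≈ 36.84 years.
An 8 times gap closes after 3 halvings: 3 × 36.84 ≈ 111 years.

approximately 111 years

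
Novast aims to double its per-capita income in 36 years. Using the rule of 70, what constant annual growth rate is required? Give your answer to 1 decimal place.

roughly 1.9% annually

70 / 36 ≈ 1.94, so about 1.9% annually.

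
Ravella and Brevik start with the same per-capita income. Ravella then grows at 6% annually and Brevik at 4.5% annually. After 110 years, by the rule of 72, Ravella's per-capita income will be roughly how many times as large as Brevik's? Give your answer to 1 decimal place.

Only the 1.5-point difference matters.
72/1.5 ≈ 48.00 years per doubling of the ratio; 110 years gives 2.29 doublings, so ≈ 4.9×.

around 4.9 times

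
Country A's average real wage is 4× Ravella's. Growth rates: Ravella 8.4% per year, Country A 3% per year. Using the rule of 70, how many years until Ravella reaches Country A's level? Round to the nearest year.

What matters is the difference: 5.4 pp.
Rule of 70 on the gap: the ratio halves every 70/5.4 ≈ 12.96 years.
A 4× gap closes after 2 halvings: 2 × 12.96 ≈ 26 years.

≈ 26 years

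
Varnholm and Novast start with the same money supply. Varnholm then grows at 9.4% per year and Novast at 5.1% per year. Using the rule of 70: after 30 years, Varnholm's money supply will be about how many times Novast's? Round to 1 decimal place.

3.6 times

Varnholm pulls ahead at 4.3 pp per year, so the ratio doubles every 70/4.3 ≈ 16.28 years.
In 30 years that's 1.84 doublings: 2^1.84 ≈ 3.6.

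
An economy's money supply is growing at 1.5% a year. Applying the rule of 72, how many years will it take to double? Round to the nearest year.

roughly 48 years

72/1.5 ≈ 48.00, so it doubles roughly every 48 years.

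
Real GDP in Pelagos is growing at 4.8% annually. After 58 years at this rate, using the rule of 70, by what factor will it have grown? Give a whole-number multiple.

≈ 16 times

Doubling time ≈ 70/4.8 = 14.58 years.
58/14.58 ≈ 4 doublings, so about 2^4 = 16×.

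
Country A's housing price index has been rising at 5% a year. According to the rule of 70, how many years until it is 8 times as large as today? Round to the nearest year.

about 42 years

One doubling takes 70/5 = 14.00 years.
8 = 2^3, so 3 doublings → 42 years.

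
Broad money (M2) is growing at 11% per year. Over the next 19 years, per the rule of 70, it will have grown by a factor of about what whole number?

about 8 times

70/11 ≈ 6.36 years per doubling.
19 years fits 3 doublings: 2^3 = 8.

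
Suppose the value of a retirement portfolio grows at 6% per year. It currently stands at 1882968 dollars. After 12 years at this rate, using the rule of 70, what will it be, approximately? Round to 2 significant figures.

around 3800000 dollars

Doubling time ≈ 70/6 = 11.67 years.
12 years is 12/11.67 ≈ 1.03 doublings, a factor of 2^1.03 ≈ 2.04.
1882968 × 2.04 ≈ 3800000 dollars.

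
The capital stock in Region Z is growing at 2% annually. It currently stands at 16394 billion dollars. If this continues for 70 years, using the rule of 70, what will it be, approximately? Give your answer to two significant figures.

Doubling time ≈ 70/2 = 35.00 years.
70 years is 70/35.00 ≈ 2.00 doublings, a factor of 2^2.00 ≈ 4.00.
16394 × 4.00 ≈ 66000 billion dollars.

approximately 66000 billion dollars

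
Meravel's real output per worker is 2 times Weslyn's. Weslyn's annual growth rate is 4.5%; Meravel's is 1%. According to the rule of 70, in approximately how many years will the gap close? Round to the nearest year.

about 20 years

Weslyn gains on Meravel at 4.5% − 1% = 3.5 points a year.
At that relative rate the gap halves every 70/3.5 ≈ 20.00 years.
A 2 times gap closes after 1 halving: 1 × 20.00 ≈ 20 years.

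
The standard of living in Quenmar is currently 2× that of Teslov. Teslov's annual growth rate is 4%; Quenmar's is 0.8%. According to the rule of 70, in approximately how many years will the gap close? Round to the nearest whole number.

roughly 22 years

Teslov gains on Quenmar at 4% − 0.8% = 3.2 points a year.
At that relative rate the gap halves every 70/3.2 ≈ 21.88 years.
A 2× gap closes after 1 halving: 1 × 21.88 ≈ 22 years.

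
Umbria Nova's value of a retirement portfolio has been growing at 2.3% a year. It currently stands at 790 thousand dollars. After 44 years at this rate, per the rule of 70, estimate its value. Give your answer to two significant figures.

Doubling time ≈ 70/2.3 = 30.43 years.
44 years is 44/30.43 ≈ 1.45 doublings, a factor of 2^1.45 ≈ 2.73.
790 × 2.73 ≈ 2200 thousand dollars.

around 2200 thousand dollars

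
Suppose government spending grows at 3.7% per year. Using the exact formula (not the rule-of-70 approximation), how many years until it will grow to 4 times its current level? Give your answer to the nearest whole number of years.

t = ln(4) / ln(1 + 0.037) = 1.3863 / 0.036332 ≈ 38.16.
≈ 38 years.

38 years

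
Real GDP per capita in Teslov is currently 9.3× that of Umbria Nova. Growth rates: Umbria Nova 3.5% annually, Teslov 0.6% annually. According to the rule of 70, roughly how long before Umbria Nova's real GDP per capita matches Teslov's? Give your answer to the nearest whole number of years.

about 78 years

Umbria Nova gains on Teslov at 3.5% − 0.6% = 2.9 points a year.
At that relative rate the gap halves every 70/2.9 ≈ 24.14 years.
A 9.3× gap takes log₂(9.3) ≈ 3.22 halvings to close: 3.22 × 24.14 ≈ 78 years.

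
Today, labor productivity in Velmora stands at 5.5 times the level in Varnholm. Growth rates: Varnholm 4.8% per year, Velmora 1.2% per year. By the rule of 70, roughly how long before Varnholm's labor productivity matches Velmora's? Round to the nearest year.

What matters is the difference: 3.6 pp.
Rule of 70 on the gap: the ratio halves every 70/3.6 ≈ 19.44 years.
A 5.5 times gap takes log₂(5.5) ≈ 2.46 halvings to close: 2.46 × 19.44 ≈ 48 years.

approximately 48 years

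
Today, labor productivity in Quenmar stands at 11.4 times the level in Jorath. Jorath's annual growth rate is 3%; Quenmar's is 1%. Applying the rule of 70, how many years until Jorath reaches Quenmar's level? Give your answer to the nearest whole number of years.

about 123 years

The growth-rate gap is 3% − 1% = 2 percentage points.
So the ratio between them halves every 70/2 ≈ 35.00 years.
An 11.4 times gap takes log₂(11.4) ≈ 3.51 halvings to close: 3.51 × 35.00 ≈ 123 years.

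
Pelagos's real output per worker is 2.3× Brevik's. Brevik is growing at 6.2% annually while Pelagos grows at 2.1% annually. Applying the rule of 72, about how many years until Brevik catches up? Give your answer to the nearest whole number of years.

The growth-rate gap is 6.2% − 2.1% = 4.1 percentage points.
So the ratio between them halves every 72/4.1 ≈ 17.56 years.
A 2.3× gap takes log₂(2.3) ≈ 1.20 halvings to close: 1.20 × 17.56 ≈ 21 years.

≈ 21 years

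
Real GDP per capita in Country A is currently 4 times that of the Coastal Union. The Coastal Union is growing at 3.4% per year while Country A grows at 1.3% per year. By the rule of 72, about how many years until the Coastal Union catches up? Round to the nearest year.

roughly 69 years

The growth-rate gap is 3.4% − 1.3% = 2.1 percentage points.
So the ratio between them halves every 72/2.1 ≈ 34.29 years.
A 4 times gap closes after 2 halvings: 2 × 34.29 ≈ 69 years.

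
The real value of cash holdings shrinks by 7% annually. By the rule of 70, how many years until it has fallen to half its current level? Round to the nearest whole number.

around 10 years

The rule works in reverse for decay: 70/7 ≈ 10.00 years to halve.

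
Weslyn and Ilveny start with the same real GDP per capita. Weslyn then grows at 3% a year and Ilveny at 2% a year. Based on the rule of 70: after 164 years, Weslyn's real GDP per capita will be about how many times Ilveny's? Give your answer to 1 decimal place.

Rate gap = 3% − 2% = 1 point.
The ratio doubles every 70/1 ≈ 70.00 years.
164/70.00 ≈ 2.34 doublings → ratio ≈ 2^2.34 ≈ 5.1.

roughly 5.1 times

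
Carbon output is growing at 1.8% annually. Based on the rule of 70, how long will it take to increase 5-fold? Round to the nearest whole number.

Doubling time ≈ 70/1.8 = 38.89 years.
5× is log₂ 5 ≈ 2.32 doublings, so ≈ 2.32 × 38.89 = 90 years.

about 90 years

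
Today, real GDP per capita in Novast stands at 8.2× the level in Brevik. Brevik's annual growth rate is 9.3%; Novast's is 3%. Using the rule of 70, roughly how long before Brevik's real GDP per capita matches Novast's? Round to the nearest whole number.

The growth-rate gap is 9.3% − 3% = 6.3 percentage points.
So the ratio between them halves every 70/6.3 ≈ 11.11 years.
An 8.2× gap takes log₂(8.2) ≈ 3.04 halvings to close: 3.04 × 11.11 ≈ 34 years.

≈ 34 years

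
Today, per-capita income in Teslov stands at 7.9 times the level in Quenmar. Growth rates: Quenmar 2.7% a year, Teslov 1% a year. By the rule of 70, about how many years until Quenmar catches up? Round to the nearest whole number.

123 years

Quenmar gains on Teslov at 2.7% − 1% = 1.7 points a year.
At that relative rate the gap halves every 70/1.7 ≈ 41.18 years.
A 7.9 times gap takes log₂(7.9) ≈ 2.98 halvings to close: 2.98 × 41.18 ≈ 123 years.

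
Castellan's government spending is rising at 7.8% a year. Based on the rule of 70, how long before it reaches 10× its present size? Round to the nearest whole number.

Doubling time ≈ 70/7.8 = 8.97 years.
Reaching 10× takes log₂(10) ≈ 3.32 doublings.
3.32 × 8.97 ≈ 30 years.

about 30 years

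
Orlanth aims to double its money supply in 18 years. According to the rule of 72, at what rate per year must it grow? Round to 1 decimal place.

72 / 18 ≈ 4.00, so about 4.0% per year.

around 4.0%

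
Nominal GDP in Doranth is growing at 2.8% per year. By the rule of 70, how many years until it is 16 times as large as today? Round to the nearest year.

Doubling time ≈ 70/2.8 = 25.00 years.
16 = 2^4, so 4 doublings → 100 years.

around 100 years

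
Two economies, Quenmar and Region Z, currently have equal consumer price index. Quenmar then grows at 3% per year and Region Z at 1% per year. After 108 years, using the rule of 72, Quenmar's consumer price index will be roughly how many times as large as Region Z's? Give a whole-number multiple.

Only the 2-point difference matters.
72/2 ≈ 36.00 years per doubling of the ratio; 108 years gives 3.00 doublings, so ≈ 8×.

about 8 times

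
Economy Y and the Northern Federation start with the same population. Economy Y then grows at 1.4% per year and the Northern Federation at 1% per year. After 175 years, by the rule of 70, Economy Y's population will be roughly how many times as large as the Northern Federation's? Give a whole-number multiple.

roughly 2 times

Economy Y pulls ahead at 0.4 pp per year, so the ratio doubles every 70/0.4 ≈ 175.00 years.
In 175 years that's 1.00 doublings: 2^1.00 ≈ 2.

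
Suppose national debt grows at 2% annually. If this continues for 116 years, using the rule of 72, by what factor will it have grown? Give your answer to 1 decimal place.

9.3 times

Doubles every ≈ 36.00 years (72/2).
116 years is 3.22 doublings; 2^3.22 ≈ 9.3×.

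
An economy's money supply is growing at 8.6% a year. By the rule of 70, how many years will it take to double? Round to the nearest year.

At 8.6%, doubling takes about 70/8.6 = 8.14 years.

8 years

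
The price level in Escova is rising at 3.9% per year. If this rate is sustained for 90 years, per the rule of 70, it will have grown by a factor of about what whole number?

32 times

Doubling time ≈ 70/3.9 = 17.95 years.
90/17.95 ≈ 5 doublings, so about 2^5 = 32×.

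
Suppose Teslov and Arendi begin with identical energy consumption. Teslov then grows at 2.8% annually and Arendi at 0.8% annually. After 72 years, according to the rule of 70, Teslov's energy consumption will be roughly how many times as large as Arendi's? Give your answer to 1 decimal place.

Only the 2-point difference matters.
70/2 ≈ 35.00 years per doubling of the ratio; 72 years gives 2.06 doublings, so ≈ 4.2×.

around 4.2 times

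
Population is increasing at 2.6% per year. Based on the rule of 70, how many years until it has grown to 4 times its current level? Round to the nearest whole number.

54 years

One doubling takes 70/2.6 = 26.92 years.
4 = 2^2, so 2 doublings → 54 years.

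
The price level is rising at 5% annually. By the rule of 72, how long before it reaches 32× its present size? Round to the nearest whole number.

72 years

Doubling time ≈ 72/5 = 14.40 years.
32× is 5 doublings, so 5 × 14.40 ≈ 72 years.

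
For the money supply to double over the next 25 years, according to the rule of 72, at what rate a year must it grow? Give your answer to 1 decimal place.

72 / 25 ≈ 2.88, so about 2.9% a year.

2.9%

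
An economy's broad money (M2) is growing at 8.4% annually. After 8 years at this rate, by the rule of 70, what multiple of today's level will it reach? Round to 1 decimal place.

about 1.9 times

Doubling time ≈ 70/8.4 = 8.33 years.
8 years / 8.33 ≈ 0.96 doublings → factor 2^0.96 ≈ 1.9.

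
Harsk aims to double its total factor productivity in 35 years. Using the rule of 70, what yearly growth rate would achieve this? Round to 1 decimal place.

70 / 35 ≈ 2.00, so about 2.0% per year.

about 2.0%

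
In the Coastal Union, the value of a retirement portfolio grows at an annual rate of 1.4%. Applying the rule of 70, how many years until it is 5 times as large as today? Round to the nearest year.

≈ 116 years

Doubling time ≈ 70/1.4 = 50.00 years.
Reaching 5× takes log₂(5) ≈ 2.32 doublings.
2.32 × 50.00 ≈ 116 years.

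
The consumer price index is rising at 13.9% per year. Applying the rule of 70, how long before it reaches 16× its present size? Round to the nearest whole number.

about 20 years

At 13.9% it doubles every 70/13.9 ≈ 5.04 years.
Getting to 16× needs 4 doublings: 4 × 5.04 ≈ 20 years.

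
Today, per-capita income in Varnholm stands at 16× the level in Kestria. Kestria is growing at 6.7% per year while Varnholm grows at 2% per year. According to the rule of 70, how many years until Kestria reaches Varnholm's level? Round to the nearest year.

roughly 60 years

The growth-rate gap is 6.7% − 2% = 4.7 percentage points.
So the ratio between them halves every 70/4.7 ≈ 14.89 years.
A 16× gap closes after 4 halvings: 4 × 14.89 ≈ 60 years.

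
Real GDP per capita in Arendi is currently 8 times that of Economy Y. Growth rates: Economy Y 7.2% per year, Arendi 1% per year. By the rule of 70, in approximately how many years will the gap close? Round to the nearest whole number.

approximately 34 years

What matters is the difference: 6.2 pp.
Rule of 70 on the gap: the ratio halves every 70/6.2 ≈ 11.29 years.
An 8 times gap closes after 3 halvings: 3 × 11.29 ≈ 34 years.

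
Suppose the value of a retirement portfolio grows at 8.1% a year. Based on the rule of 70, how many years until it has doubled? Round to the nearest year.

9 years

70/8.1 ≈ 8.64, so it doubles roughly every 9 years.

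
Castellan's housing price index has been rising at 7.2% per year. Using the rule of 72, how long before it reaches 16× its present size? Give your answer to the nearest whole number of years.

approximately 40 years

At 7.2% it doubles every 72/7.2 ≈ 10.00 years.
16 = 2^4, so 4 doublings → 40 years.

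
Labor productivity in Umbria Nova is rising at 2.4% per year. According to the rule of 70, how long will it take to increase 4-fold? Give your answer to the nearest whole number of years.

about 58 years

Doubling time ≈ 70/2.4 = 29.17 years.
4 = 2^2, so 2 doublings → 58 years.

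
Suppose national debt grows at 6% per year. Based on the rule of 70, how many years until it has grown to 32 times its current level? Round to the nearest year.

about 58 years

At 6% it doubles every 70/6 ≈ 11.67 years.
32× is 5 doublings, so 5 × 11.67 ≈ 58 years.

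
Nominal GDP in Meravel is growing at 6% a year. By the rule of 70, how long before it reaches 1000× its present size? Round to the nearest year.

Doubling time ≈ 70/6 = 11.67 years.
1000× is log₂ 1000 ≈ 9.97 doublings, so ≈ 9.97 × 11.67 = 116 years.

≈ 116 years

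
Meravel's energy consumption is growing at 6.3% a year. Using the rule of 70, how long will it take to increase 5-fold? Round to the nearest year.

about 26 years

Doubling time ≈ 70/6.3 = 11.11 years.
5× is log₂ 5 ≈ 2.32 doublings, so ≈ 2.32 × 11.11 = 26 years.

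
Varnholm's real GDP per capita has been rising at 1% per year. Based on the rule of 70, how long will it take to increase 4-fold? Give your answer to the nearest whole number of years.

At 1% it doubles every 70/1 ≈ 70.00 years.
Getting to 4× needs 2 doublings: 2 × 70.00 ≈ 140 years.

around 140 years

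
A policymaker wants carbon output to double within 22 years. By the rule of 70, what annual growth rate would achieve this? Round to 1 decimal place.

70 / 22 ≈ 3.18, so about 3.2% annually.

roughly 3.2%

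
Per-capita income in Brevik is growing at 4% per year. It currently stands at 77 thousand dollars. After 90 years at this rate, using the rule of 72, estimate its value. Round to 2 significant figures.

Doubling time ≈ 72/4 = 18.00 years.
90 years is 90/18.00 ≈ 5.00 doublings, a factor of 2^5.00 ≈ 32.00.
77 × 32.00 ≈ 2500 thousand dollars.

around 2500 thousand dollars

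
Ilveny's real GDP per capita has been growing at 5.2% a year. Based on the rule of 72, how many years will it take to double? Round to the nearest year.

At 5.2%, doubling takes about 72/5.2 = 13.85 years.

roughly 14 years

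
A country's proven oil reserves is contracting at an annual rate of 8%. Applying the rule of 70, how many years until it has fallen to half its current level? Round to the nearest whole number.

The rule works in reverse for decay: 70/8 ≈ 8.75 years to halve.

about 9 years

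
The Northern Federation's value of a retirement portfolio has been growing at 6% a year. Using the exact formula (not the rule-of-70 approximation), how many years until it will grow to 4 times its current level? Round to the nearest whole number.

24 years

t = ln(4) / ln(1 + 0.06) = 1.3863 / 0.058269 ≈ 23.79.
≈ 24 years.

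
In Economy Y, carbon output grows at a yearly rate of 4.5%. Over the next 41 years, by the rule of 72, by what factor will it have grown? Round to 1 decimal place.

Doubles every ≈ 16.00 years (72/4.5).
41 years is 2.56 doublings; 2^2.56 ≈ 5.9×.

around 5.9 times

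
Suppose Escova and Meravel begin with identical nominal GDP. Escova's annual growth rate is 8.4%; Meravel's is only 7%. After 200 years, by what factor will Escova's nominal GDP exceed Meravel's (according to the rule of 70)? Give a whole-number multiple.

roughly 16 times

Only the 1.4-point difference matters.
70/1.4 ≈ 50.00 years per doubling of the ratio; 200 years gives 4.00 doublings, so ≈ 16×.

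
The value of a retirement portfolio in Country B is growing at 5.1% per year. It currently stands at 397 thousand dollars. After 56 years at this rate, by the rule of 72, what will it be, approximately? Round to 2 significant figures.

roughly 6200 thousand dollars

It doubles every 72/5.1 ≈ 14.12 years, so 56 years is 3.97 doublings.
2^3.97 ≈ 15.67; 397 × 15.67 ≈ 6200 thousand dollars.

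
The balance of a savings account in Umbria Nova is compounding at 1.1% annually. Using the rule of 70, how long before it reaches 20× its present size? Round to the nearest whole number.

around 275 years

At 1.1% it doubles every 70/1.1 ≈ 63.64 years.
20× is log₂ 20 ≈ 4.32 doublings, so ≈ 4.32 × 63.64 = 275 years.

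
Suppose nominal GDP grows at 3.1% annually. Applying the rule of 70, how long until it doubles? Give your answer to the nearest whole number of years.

Doubling time ≈ 70 / 3.1 = 22.58 years.

approximately 23 years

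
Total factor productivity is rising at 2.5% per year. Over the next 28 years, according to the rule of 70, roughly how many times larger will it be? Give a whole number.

70/2.5 ≈ 28.00 years per doubling.
28 years fits 1 doubling: 2^1 = 2.

roughly 2 times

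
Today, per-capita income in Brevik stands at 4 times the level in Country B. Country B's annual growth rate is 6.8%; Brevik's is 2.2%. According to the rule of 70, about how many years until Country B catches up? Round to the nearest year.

Country B gains on Brevik at 6.8% − 2.2% = 4.6 points a year.
At that relative rate the gap halves every 70/4.6 ≈ 15.22 years.
A 4 times gap closes after 2 halvings: 2 × 15.22 ≈ 30 years.

roughly 30 years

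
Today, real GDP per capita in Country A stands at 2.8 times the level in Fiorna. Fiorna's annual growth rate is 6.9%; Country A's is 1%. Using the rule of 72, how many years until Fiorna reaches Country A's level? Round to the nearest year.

Fiorna gains on Country A at 6.9% − 1% = 5.9 points a year.
At that relative rate the gap halves every 72/5.9 ≈ 12.20 years.
A 2.8 times gap takes log₂(2.8) ≈ 1.49 halvings to close: 1.49 × 12.20 ≈ 18 years.

about 18 years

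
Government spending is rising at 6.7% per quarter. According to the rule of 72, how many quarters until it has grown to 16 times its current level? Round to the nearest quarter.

At 6.7% it doubles every 72/6.7 ≈ 10.75 quarters.
16 = 2^4, so 4 doublings → 43 quarters.

roughly 43 quarters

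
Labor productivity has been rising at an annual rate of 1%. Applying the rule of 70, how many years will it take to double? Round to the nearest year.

around 70 years

Doubling time ≈ 70 / 1 = 70.00 years.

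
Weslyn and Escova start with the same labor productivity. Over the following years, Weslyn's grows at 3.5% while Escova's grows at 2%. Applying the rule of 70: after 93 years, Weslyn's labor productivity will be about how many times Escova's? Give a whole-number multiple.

Rate gap = 3.5% − 2% = 1.5 points.
The ratio doubles every 70/1.5 ≈ 46.67 years.
93/46.67 ≈ 1.99 doublings → ratio ≈ 2^1.99 ≈ 4.

approximately 4 times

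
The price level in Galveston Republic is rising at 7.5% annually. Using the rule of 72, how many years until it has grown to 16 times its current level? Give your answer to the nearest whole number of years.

At 7.5% it doubles every 72/7.5 ≈ 9.60 years.
16 = 2^4, so 4 doublings → 38 years.

roughly 38 years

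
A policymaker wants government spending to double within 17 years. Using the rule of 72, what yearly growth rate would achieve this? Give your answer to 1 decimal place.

about 4.2%

72 / 17 ≈ 4.24, so about 4.2% per year.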